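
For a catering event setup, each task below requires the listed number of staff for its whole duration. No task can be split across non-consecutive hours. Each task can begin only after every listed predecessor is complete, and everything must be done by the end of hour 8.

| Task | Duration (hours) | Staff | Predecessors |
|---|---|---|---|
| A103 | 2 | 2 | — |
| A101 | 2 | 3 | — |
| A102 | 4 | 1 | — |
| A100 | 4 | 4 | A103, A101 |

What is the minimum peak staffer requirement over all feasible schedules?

Early-start (A103@1, A101@1, A102@1, A100@3) gives peak 6: h1:6  h2:6  h3:5  h4:5  h5:4  h6:4  h7:0  h8:0.
Shift A101→3, A100→5.
Schedule A103@1, A101@3, A102@1, A100@5: h1:3  h2:3  h3:4  h4:4  h5:4  h6:4  h7:4  h8:4 — peak 4.
Total staffer-hours = 30 over 8 hours ⇒ peak ≥ ⌈30/8⌉ = 4, so 4 is optimal.

4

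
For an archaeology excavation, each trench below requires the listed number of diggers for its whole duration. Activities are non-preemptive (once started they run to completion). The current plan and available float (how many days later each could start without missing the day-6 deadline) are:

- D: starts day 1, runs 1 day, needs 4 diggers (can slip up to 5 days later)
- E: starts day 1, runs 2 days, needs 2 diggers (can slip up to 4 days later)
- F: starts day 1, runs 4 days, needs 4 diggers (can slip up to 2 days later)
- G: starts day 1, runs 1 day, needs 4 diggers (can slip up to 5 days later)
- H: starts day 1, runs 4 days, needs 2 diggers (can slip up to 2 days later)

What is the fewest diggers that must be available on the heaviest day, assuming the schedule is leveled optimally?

6

Early-start (D@1, E@1, F@1, G@1, H@1) gives peak 16: d1:16  d2:8  d3:6  d4:6  d5:0  d6:0.
Shift F→2, G→6, H→3.
Schedule D@1, E@1, F@2, G@6, H@3: d1:6  d2:6  d3:6  d4:6  d5:6  d6:6 — peak 6.
Total digger-days = 36 over 6 days ⇒ peak ≥ ⌈36/6⌉ = 6, so 6 is optimal.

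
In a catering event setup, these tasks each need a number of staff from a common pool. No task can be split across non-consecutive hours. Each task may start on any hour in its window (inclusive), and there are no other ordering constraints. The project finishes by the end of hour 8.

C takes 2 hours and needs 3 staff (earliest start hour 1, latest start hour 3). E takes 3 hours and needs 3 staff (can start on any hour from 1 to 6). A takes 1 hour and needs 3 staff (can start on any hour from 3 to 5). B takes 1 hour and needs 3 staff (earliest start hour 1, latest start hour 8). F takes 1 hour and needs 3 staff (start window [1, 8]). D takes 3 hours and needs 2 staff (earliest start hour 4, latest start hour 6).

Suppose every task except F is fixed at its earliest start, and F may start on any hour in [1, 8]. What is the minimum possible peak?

F@1: h1:12  h2:6  h3:6  h4:2  h5:2  h6:2  h7:0  h8:0 → peak 12
F@2: h1:9  h2:9  h3:6  h4:2  h5:2  h6:2  h7:0  h8:0 → peak 9
F@3: h1:9  h2:6  h3:9  h4:2  h5:2  h6:2  h7:0  h8:0 → peak 9
F@4: h1:9  h2:6  h3:6  h4:5  h5:2  h6:2  h7:0  h8:0 → peak 9
F@5: h1:9  h2:6  h3:6  h4:2  h5:5  h6:2  h7:0  h8:0 → peak 9
F@6: h1:9  h2:6  h3:6  h4:2  h5:2  h6:5  h7:0  h8:0 → peak 9
F@7: h1:9  h2:6  h3:6  h4:2  h5:2  h6:2  h7:3  h8:0 → peak 9
F@8: h1:9  h2:6  h3:6  h4:2  h5:2  h6:2  h7:0  h8:3 → peak 9
Best is F@2, peak 9.

9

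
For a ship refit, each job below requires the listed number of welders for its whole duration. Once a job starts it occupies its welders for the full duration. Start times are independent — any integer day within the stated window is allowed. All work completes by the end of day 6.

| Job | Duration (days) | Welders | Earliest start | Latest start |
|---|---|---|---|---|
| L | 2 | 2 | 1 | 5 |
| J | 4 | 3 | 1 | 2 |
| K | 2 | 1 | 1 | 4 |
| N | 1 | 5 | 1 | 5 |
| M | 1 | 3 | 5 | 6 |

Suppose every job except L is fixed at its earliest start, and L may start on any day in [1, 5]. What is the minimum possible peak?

9

L@1: d1:11  d2:6  d3:3  d4:3  d5:3  d6:0 → peak 11
L@2: d1:9  d2:6  d3:5  d4:3  d5:3  d6:0 → peak 9
L@3: d1:9  d2:4  d3:5  d4:5  d5:3  d6:0 → peak 9
L@4: d1:9  d2:4  d3:3  d4:5  d5:5  d6:0 → peak 9
L@5: d1:9  d2:4  d3:3  d4:3  d5:5  d6:2 → peak 9
Best is L@2, peak 9.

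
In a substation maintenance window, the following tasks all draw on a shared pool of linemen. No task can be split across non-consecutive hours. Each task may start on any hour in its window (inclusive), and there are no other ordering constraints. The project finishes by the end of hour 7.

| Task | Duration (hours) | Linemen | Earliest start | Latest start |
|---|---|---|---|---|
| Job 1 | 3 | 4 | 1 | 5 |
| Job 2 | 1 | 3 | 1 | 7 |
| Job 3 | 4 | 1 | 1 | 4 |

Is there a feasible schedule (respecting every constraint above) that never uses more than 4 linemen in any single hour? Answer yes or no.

yes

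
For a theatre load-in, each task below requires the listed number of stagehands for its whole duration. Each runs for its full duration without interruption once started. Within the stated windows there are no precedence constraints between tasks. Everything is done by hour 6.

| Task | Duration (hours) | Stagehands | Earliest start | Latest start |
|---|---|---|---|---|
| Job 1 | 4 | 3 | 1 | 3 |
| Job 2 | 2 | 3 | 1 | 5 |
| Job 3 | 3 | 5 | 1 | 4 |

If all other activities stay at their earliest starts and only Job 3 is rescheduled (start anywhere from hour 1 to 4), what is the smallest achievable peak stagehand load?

8

Job 3@1: h1:11  h2:11  h3:8  h4:3  h5:0  h6:0 → peak 11
Job 3@2: h1:6  h2:11  h3:8  h4:8  h5:0  h6:0 → peak 11
Job 3@3: h1:6  h2:6  h3:8  h4:8  h5:5  h6:0 → peak 8
Job 3@4: h1:6  h2:6  h3:3  h4:8  h5:5  h6:5 → peak 8
Best is Job 3@3, peak 8.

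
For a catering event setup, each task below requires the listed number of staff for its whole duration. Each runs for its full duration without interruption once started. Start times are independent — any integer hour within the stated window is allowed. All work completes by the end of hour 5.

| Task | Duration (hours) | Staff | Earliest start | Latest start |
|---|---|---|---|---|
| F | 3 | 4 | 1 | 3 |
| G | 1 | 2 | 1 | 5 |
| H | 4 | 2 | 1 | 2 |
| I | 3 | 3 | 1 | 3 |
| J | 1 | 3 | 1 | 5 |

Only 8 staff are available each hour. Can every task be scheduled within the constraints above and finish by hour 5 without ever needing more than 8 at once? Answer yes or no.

no

The minimum achievable peak is 9; 8 < 9, so no feasible schedule stays within the cap.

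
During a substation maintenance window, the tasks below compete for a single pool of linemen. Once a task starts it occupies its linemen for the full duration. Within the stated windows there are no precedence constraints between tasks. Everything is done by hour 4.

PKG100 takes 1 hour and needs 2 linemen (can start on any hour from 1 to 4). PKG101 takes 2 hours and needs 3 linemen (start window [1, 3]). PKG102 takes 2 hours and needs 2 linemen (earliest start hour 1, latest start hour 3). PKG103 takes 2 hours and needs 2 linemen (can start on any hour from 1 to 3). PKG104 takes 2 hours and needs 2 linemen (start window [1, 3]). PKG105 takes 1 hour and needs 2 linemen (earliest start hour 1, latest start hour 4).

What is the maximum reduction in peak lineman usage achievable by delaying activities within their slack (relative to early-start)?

7

Early-start peak: h1:13  h2:9  h3:0  h4:0 ⇒ 13.
Leveled (PKG100@1, PKG101@1, PKG102@2, PKG103@3, PKG104@3, PKG105@4): h1:5  h2:5  h3:6  h4:6 ⇒ 6.
Reduction 13 − 6 = 7.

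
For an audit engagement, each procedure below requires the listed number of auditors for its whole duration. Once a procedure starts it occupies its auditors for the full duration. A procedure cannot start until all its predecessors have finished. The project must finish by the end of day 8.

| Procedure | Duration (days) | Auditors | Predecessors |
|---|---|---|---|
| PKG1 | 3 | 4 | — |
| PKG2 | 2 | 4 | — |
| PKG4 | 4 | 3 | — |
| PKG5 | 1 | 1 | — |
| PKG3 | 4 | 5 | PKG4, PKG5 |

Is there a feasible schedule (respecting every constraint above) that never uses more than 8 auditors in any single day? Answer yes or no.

The minimum achievable peak is 9; 8 < 9, so no feasible schedule stays within the cap.

no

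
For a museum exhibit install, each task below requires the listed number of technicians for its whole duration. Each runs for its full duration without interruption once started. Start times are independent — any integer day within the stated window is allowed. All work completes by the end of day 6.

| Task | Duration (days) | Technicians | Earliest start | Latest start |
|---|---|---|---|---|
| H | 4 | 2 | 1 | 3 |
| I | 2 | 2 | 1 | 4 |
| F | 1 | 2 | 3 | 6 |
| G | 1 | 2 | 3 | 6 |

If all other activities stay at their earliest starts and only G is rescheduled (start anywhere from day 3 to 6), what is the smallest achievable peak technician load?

4

G@3: d1:4  d2:4  d3:6  d4:2  d5:0  d6:0 → peak 6
G@4: d1:4  d2:4  d3:4  d4:4  d5:0  d6:0 → peak 4
G@5: d1:4  d2:4  d3:4  d4:2  d5:2  d6:0 → peak 4
G@6: d1:4  d2:4  d3:4  d4:2  d5:0  d6:2 → peak 4
Best is G@4, peak 4.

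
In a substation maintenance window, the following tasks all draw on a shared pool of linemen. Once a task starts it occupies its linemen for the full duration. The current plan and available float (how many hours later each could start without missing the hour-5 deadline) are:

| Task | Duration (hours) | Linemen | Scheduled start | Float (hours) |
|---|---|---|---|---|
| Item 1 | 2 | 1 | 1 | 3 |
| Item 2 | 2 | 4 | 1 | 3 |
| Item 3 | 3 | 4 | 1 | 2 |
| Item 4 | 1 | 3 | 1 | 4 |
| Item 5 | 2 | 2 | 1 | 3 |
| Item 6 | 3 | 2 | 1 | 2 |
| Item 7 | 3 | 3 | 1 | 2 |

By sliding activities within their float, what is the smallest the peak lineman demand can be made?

10

Early-start (Item 1@1, Item 2@1, Item 3@1, Item 4@1, Item 5@1, Item 6@1, Item 7@1) gives peak 19: h1:19  h2:16  h3:9  h4:0  h5:0.
Shift Item 4→4, Item 5→4, Item 6→3, Item 7→3.
Schedule Item 1@1, Item 2@1, Item 3@1, Item 4@4, Item 5@4, Item 6@3, Item 7@3: h1:9  h2:9  h3:9  h4:10  h5:7 — peak 10.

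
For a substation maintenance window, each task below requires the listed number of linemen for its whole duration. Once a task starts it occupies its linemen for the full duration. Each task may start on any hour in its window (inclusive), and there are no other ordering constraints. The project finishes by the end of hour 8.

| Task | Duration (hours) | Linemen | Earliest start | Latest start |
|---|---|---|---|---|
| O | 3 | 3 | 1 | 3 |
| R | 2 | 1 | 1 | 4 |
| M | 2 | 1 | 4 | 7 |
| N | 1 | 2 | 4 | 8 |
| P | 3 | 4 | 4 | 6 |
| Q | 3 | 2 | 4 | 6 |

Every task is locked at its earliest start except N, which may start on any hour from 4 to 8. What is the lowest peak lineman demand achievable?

7

N@4: h1:4  h2:4  h3:3  h4:9  h5:7  h6:6  h7:0  h8:0 → peak 9
N@5: h1:4  h2:4  h3:3  h4:7  h5:9  h6:6  h7:0  h8:0 → peak 9
N@6: h1:4  h2:4  h3:3  h4:7  h5:7  h6:8  h7:0  h8:0 → peak 8
N@7: h1:4  h2:4  h3:3  h4:7  h5:7  h6:6  h7:2  h8:0 → peak 7
N@8: h1:4  h2:4  h3:3  h4:7  h5:7  h6:6  h7:0  h8:2 → peak 7
Best is N@7, peak 7.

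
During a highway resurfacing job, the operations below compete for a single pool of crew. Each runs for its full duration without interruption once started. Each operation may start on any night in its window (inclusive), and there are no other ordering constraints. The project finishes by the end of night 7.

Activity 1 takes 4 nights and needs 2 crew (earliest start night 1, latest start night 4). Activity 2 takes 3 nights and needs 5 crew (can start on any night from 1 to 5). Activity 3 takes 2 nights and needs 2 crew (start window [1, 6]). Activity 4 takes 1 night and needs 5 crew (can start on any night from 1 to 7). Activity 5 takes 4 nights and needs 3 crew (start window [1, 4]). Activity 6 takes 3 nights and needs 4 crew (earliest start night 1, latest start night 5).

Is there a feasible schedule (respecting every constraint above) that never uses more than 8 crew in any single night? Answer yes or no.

no

The minimum achievable peak is 9; 8 < 9, so no feasible schedule stays within the cap.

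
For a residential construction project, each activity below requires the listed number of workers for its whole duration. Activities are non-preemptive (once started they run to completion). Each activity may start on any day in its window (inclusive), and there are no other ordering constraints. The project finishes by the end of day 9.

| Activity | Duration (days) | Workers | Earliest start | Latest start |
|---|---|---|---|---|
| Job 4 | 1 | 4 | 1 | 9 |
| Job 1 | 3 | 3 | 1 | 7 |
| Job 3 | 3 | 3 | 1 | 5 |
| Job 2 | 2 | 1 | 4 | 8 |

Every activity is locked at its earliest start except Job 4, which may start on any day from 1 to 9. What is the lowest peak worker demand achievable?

Job 4@1: d1:10  d2:6  d3:6  d4:1  d5:1  d6:0  d7:0  d8:0  d9:0 → peak 10
Job 4@2: d1:6  d2:10  d3:6  d4:1  d5:1  d6:0  d7:0  d8:0  d9:0 → peak 10
Job 4@3: d1:6  d2:6  d3:10  d4:1  d5:1  d6:0  d7:0  d8:0  d9:0 → peak 10
Job 4@4: d1:6  d2:6  d3:6  d4:5  d5:1  d6:0  d7:0  d8:0  d9:0 → peak 6
Job 4@5: d1:6  d2:6  d3:6  d4:1  d5:5  d6:0  d7:0  d8:0  d9:0 → peak 6
Job 4@6: d1:6  d2:6  d3:6  d4:1  d5:1  d6:4  d7:0  d8:0  d9:0 → peak 6
Job 4@7: d1:6  d2:6  d3:6  d4:1  d5:1  d6:0  d7:4  d8:0  d9:0 → peak 6
Job 4@8: d1:6  d2:6  d3:6  d4:1  d5:1  d6:0  d7:0  d8:4  d9:0 → peak 6
Job 4@9: d1:6  d2:6  d3:6  d4:1  d5:1  d6:0  d7:0  d8:0  d9:4 → peak 6
Best is Job 4@4, peak 6.

6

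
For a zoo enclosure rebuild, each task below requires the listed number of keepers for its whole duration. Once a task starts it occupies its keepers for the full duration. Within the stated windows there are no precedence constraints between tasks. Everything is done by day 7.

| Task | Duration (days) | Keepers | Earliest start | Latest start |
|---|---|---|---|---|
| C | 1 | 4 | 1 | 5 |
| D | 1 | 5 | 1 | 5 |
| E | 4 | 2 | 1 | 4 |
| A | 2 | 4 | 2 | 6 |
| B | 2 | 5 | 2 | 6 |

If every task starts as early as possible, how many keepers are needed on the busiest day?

11

Early-start schedule: C@1, D@1, E@1, A@2, B@2.
Load per day: day 1: 11, day 2: 11, day 3: 11, day 4: 2, day 5: 0, day 6: 0, day 7: 0.
Peak is 11.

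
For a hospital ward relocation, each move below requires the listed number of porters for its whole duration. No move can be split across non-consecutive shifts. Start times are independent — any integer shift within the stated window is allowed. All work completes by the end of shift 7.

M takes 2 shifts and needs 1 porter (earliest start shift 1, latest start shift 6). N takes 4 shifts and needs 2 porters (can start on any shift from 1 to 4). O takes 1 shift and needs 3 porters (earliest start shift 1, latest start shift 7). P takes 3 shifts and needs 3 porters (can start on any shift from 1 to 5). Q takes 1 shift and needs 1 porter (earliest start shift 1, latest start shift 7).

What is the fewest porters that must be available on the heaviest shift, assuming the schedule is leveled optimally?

5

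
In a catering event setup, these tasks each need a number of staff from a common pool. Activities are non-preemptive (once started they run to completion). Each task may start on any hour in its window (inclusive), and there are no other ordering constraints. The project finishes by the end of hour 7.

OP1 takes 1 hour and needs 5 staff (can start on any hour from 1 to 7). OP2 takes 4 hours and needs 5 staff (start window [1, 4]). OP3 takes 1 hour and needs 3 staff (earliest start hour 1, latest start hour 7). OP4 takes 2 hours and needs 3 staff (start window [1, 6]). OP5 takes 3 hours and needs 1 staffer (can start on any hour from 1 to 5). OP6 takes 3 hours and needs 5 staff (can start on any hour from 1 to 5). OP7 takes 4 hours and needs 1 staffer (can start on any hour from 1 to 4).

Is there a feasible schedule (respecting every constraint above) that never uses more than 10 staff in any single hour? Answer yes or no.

yes

Schedule OP1@1, OP2@1, OP3@2, OP4@3, OP5@2, OP6@5, OP7@2: h1:10  h2:10  h3:10  h4:10  h5:6  h6:5  h7:5 — peak 10 ≤ 10.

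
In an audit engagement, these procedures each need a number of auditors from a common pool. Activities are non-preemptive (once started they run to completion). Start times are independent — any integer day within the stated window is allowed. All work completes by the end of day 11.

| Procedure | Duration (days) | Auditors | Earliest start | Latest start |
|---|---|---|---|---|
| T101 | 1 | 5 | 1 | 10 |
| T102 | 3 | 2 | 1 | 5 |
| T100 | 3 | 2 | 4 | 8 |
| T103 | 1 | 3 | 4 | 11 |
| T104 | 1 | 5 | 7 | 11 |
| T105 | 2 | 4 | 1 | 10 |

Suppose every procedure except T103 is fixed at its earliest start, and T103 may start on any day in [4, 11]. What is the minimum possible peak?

11

T103@4: d1:11  d2:6  d3:2  d4:5  d5:2  d6:2  d7:5  d8:0  d9:0  d10:0  d11:0 → peak 11
T103@5: d1:11  d2:6  d3:2  d4:2  d5:5  d6:2  d7:5  d8:0  d9:0  d10:0  d11:0 → peak 11
T103@6: d1:11  d2:6  d3:2  d4:2  d5:2  d6:5  d7:5  d8:0  d9:0  d10:0  d11:0 → peak 11
T103@7: d1:11  d2:6  d3:2  d4:2  d5:2  d6:2  d7:8  d8:0  d9:0  d10:0  d11:0 → peak 11
T103@8: d1:11  d2:6  d3:2  d4:2  d5:2  d6:2  d7:5  d8:3  d9:0  d10:0  d11:0 → peak 11
T103@9: d1:11  d2:6  d3:2  d4:2  d5:2  d6:2  d7:5  d8:0  d9:3  d10:0  d11:0 → peak 11
T103@10: d1:11  d2:6  d3:2  d4:2  d5:2  d6:2  d7:5  d8:0  d9:0  d10:3  d11:0 → peak 11
T103@11: d1:11  d2:6  d3:2  d4:2  d5:2  d6:2  d7:5  d8:0  d9:0  d10:0  d11:3 → peak 11
Best is T103@4, peak 11.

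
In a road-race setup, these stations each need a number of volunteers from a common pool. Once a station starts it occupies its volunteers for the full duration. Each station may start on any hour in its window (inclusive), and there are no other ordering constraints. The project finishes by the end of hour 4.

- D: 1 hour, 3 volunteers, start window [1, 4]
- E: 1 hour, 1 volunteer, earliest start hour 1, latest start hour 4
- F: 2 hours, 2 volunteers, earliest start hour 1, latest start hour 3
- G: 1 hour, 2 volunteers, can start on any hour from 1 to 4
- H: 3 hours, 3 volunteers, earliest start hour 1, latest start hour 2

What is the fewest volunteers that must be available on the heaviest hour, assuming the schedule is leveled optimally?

Early-start (D@1, E@1, F@1, G@1, H@1) gives peak 11: h1:11  h2:5  h3:3  h4:0.
Shift F→2, G→4, H→2.
Schedule D@1, E@1, F@2, G@4, H@2: h1:4  h2:5  h3:5  h4:5 — peak 5.
Total volunteer-hours = 19 over 4 hours ⇒ peak ≥ ⌈19/4⌉ = 5, so 5 is optimal.

5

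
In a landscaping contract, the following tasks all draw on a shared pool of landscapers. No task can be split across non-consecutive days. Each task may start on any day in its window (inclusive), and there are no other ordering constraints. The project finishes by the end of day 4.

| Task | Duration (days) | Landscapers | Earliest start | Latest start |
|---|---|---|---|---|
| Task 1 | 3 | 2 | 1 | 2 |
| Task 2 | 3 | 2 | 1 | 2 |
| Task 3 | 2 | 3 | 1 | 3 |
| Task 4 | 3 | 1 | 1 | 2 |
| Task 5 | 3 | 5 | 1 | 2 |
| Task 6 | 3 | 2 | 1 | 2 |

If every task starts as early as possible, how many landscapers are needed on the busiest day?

Early-start schedule: Task 1@1, Task 2@1, Task 3@1, Task 4@1, Task 5@1, Task 6@1.
Load per day: day 1: 15, day 2: 15, day 3: 12, day 4: 0.
Peak is 15.

15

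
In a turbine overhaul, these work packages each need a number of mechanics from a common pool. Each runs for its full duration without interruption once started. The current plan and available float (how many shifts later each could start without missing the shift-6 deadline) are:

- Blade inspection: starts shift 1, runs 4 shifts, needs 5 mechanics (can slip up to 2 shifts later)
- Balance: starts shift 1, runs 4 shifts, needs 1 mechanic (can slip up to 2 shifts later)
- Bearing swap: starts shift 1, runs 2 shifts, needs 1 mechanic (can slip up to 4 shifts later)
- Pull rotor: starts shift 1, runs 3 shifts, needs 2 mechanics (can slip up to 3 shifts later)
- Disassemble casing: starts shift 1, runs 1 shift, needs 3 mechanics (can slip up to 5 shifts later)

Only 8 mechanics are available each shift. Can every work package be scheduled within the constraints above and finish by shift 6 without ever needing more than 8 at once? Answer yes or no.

Schedule Blade inspection@1, Balance@1, Bearing swap@1, Pull rotor@3, Disassemble casing@5: s1:7  s2:7  s3:8  s4:8  s5:5  s6:0 — peak 8 ≤ 8.

yes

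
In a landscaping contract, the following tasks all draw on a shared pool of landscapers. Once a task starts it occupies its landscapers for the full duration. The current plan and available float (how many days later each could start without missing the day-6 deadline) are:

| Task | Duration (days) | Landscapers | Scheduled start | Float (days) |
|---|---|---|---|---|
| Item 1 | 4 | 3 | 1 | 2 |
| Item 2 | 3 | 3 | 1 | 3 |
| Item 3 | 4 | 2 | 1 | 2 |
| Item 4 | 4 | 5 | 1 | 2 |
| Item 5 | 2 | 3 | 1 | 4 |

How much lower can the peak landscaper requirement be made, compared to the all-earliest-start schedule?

Early-start peak: d1:16  d2:16  d3:13  d4:10  d5:0  d6:0 ⇒ 16.
Leveled (Item 1@1, Item 2@1, Item 3@1, Item 4@1, Item 5@4): d1:13  d2:13  d3:13  d4:13  d5:3  d6:0 ⇒ 13.
Reduction 16 − 13 = 3.

3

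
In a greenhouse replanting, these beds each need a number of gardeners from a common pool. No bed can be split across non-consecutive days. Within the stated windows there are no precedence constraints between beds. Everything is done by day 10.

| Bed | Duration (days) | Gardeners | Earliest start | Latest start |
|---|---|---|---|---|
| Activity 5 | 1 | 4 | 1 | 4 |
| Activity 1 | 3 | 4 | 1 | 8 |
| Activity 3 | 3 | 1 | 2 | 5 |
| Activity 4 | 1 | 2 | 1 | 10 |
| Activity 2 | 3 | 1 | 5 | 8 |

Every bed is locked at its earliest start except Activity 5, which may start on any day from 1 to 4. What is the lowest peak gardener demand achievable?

6

Activity 5@1: d1:10  d2:5  d3:5  d4:1  d5:1  d6:1  d7:1  d8:0  d9:0  d10:0 → peak 10
Activity 5@2: d1:6  d2:9  d3:5  d4:1  d5:1  d6:1  d7:1  d8:0  d9:0  d10:0 → peak 9
Activity 5@3: d1:6  d2:5  d3:9  d4:1  d5:1  d6:1  d7:1  d8:0  d9:0  d10:0 → peak 9
Activity 5@4: d1:6  d2:5  d3:5  d4:5  d5:1  d6:1  d7:1  d8:0  d9:0  d10:0 → peak 6
Best is Activity 5@4, peak 6.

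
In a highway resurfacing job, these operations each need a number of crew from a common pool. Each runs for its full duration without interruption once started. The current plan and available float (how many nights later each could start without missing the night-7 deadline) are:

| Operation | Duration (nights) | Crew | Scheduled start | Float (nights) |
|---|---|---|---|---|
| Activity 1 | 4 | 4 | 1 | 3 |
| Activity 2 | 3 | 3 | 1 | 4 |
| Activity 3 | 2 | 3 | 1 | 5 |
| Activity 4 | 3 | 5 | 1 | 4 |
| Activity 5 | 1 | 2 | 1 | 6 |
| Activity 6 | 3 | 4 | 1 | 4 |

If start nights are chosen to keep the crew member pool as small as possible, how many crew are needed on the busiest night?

10

Early-start (Activity 1@1, Activity 2@1, Activity 3@1, Activity 4@1, Activity 5@1, Activity 6@1) gives peak 21: n1:21  n2:19  n3:16  n4:4  n5:0  n6:0  n7:0.
Shift Activity 4→4, Activity 5→3, Activity 6→5.
Schedule Activity 1@1, Activity 2@1, Activity 3@1, Activity 4@4, Activity 5@3, Activity 6@5: n1:10  n2:10  n3:9  n4:9  n5:9  n6:9  n7:4 — peak 10.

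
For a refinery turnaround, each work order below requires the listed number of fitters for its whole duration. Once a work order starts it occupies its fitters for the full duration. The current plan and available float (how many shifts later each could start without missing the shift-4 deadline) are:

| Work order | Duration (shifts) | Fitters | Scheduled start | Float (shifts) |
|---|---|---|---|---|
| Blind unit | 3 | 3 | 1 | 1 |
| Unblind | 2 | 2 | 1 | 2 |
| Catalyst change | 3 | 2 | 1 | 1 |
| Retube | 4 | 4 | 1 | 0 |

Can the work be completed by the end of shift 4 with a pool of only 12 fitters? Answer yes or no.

Schedule Blind unit@1, Unblind@1, Catalyst change@1, Retube@1: s1:11  s2:11  s3:9  s4:4 — peak 11 ≤ 12.

yes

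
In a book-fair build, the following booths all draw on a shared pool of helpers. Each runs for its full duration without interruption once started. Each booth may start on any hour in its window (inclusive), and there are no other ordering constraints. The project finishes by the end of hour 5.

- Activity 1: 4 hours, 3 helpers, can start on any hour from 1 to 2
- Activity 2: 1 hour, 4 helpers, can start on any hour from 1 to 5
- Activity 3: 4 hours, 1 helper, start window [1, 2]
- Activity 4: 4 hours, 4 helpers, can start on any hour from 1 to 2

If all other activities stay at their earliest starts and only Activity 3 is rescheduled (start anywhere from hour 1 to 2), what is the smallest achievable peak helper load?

11

Activity 3@1: h1:12  h2:8  h3:8  h4:8  h5:0 → peak 12
Activity 3@2: h1:11  h2:8  h3:8  h4:8  h5:1 → peak 11
Best is Activity 3@2, peak 11.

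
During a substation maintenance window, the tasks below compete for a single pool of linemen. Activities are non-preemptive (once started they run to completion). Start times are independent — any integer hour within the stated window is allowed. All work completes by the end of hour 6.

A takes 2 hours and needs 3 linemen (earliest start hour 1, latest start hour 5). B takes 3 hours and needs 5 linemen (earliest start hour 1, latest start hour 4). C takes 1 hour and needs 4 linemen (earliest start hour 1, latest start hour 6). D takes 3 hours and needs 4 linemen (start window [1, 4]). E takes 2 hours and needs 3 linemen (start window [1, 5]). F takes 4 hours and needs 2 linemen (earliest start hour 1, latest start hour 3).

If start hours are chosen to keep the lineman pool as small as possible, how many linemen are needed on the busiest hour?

10

Early-start (A@1, B@1, C@1, D@1, E@1, F@1) gives peak 21: h1:21  h2:17  h3:11  h4:2  h5:0  h6:0.
Shift C→4, D→4, E→5.
Schedule A@1, B@1, C@4, D@4, E@5, F@1: h1:10  h2:10  h3:7  h4:10  h5:7  h6:7 — peak 10.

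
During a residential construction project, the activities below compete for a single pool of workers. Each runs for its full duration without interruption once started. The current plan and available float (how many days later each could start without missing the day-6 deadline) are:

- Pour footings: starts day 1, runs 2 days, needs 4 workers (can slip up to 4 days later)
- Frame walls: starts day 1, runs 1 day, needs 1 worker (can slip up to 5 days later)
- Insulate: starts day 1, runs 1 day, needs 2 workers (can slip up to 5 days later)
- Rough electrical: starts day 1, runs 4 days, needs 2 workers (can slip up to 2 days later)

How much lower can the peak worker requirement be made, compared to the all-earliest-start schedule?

Early-start peak: d1:9  d2:6  d3:2  d4:2  d5:0  d6:0 ⇒ 9.
Leveled (Pour footings@1, Frame walls@3, Insulate@4, Rough electrical@3): d1:4  d2:4  d3:3  d4:4  d5:2  d6:2 ⇒ 4.
Reduction 9 − 4 = 5.

5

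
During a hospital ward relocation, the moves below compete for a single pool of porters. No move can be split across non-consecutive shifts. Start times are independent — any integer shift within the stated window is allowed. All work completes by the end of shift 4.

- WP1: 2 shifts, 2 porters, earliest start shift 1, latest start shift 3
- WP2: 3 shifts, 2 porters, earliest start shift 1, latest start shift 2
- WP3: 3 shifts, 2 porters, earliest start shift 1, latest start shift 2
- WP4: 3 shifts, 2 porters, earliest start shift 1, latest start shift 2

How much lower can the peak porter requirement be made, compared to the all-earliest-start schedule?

0

Early-start peak: s1:8  s2:8  s3:6  s4:0 ⇒ 8.
Leveled (WP1@1, WP2@1, WP3@1, WP4@1): s1:8  s2:8  s3:6  s4:0 ⇒ 8.
Reduction 8 − 8 = 0.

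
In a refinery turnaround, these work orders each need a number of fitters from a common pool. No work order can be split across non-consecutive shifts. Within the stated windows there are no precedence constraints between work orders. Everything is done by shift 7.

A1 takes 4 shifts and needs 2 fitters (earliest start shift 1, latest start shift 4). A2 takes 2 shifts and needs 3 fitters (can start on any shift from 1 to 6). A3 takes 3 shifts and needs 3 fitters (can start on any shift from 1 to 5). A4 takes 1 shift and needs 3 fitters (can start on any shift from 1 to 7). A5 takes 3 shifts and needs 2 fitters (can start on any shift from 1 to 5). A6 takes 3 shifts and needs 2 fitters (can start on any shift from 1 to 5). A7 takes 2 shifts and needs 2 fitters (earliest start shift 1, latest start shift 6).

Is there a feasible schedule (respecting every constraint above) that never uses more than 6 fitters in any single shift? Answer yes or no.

The minimum achievable peak is 7; 6 < 7, so no feasible schedule stays within the cap.

no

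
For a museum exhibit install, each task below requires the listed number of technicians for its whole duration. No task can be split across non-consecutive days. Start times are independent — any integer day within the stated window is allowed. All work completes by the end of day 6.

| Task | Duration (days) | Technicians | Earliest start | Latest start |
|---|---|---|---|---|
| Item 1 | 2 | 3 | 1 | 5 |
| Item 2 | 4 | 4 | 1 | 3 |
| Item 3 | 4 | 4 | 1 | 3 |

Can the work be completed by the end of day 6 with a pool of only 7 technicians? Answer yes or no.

The minimum achievable peak is 8; 7 < 8, so no feasible schedule stays within the cap.

no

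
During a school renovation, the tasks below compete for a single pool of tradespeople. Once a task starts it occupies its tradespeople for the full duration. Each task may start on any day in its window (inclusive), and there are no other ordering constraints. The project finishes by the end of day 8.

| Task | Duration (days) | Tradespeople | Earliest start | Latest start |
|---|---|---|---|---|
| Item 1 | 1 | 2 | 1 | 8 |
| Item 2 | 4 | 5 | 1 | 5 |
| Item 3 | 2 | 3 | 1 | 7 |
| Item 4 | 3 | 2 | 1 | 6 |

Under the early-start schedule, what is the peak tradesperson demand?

12

Early-start schedule: Item 1@1, Item 2@1, Item 3@1, Item 4@1.
Load per day: day 1: 12, day 2: 10, day 3: 7, day 4: 5, day 5: 0, day 6: 0, day 7: 0, day 8: 0.
Peak is 12.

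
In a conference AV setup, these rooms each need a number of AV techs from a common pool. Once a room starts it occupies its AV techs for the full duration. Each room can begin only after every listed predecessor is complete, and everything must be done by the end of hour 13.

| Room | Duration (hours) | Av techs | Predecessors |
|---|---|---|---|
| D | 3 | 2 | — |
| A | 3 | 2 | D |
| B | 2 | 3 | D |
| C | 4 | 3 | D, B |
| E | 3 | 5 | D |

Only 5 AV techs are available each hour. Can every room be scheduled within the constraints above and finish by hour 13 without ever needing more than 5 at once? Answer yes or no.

yes

Schedule D@1, A@4, B@4, C@6, E@10: h1:2  h2:2  h3:2  h4:5  h5:5  h6:5  h7:3  h8:3  h9:3  h10:5  h11:5  h12:5  h13:0 — peak 5 ≤ 5.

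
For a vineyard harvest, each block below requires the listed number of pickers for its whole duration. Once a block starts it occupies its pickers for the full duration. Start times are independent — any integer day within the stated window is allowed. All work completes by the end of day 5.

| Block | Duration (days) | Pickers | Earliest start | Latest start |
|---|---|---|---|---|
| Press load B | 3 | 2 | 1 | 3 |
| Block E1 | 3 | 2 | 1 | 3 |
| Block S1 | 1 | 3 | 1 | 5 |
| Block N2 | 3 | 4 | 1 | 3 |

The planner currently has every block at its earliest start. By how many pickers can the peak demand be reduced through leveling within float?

3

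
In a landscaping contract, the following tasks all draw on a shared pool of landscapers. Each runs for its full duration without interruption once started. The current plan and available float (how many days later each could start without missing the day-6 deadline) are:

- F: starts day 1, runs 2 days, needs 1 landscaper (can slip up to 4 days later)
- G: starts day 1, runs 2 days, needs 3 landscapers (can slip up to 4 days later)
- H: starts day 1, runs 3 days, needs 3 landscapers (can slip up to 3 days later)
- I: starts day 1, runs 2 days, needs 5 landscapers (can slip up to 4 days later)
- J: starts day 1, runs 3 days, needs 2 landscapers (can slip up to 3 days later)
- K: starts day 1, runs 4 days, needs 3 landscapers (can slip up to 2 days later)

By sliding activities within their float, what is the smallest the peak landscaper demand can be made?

8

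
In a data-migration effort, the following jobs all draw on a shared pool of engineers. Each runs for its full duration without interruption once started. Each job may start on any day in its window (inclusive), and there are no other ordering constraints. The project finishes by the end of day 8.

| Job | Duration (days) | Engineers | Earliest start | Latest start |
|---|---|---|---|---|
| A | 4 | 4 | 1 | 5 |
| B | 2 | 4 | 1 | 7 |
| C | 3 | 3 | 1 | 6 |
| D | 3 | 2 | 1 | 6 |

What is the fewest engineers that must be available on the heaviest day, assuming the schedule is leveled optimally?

7

Early-start (A@1, B@1, C@1, D@1) gives peak 13: d1:13  d2:13  d3:9  d4:4  d5:0  d6:0  d7:0  d8:0.
Shift B→5, D→4.
Schedule A@1, B@5, C@1, D@4: d1:7  d2:7  d3:7  d4:6  d5:6  d6:6  d7:0  d8:0 — peak 7.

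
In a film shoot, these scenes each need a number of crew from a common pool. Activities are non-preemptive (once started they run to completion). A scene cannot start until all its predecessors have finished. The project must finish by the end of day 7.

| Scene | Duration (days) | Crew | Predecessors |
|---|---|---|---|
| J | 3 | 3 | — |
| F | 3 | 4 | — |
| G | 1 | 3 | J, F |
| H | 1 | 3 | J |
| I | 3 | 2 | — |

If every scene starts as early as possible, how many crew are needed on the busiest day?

9

Early-start schedule: J@1, F@1, G@4, H@4, I@1.
Load per day: day 1: 9, day 2: 9, day 3: 9, day 4: 6, day 5: 0, day 6: 0, day 7: 0.
Peak is 9.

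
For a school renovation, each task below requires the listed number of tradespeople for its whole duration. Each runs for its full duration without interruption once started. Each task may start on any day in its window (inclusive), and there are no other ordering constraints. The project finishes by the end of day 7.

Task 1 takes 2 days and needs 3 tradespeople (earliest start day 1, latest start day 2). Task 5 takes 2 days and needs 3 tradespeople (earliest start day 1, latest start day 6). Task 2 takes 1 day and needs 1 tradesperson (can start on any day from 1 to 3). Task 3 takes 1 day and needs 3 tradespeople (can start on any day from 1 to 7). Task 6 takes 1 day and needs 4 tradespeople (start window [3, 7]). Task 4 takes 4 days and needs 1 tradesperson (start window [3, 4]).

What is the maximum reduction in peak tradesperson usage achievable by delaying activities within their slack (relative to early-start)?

Early-start peak: d1:10  d2:6  d3:5  d4:1  d5:1  d6:1  d7:0 ⇒ 10.
Leveled (Task 1@1, Task 5@3, Task 2@1, Task 3@5, Task 6@7, Task 4@3): d1:4  d2:3  d3:4  d4:4  d5:4  d6:1  d7:4 ⇒ 4.
Reduction 10 − 4 = 6.

6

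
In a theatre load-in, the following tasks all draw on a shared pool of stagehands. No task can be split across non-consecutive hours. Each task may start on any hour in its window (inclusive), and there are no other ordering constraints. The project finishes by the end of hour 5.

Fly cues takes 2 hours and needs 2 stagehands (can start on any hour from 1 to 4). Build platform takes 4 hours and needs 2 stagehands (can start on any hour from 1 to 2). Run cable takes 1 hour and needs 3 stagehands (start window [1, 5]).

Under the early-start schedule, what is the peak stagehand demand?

Early-start schedule: Fly cues@1, Build platform@1, Run cable@1.
Load per hour: hour 1: 7, hour 2: 4, hour 3: 2, hour 4: 2, hour 5: 0.
Peak is 7.

7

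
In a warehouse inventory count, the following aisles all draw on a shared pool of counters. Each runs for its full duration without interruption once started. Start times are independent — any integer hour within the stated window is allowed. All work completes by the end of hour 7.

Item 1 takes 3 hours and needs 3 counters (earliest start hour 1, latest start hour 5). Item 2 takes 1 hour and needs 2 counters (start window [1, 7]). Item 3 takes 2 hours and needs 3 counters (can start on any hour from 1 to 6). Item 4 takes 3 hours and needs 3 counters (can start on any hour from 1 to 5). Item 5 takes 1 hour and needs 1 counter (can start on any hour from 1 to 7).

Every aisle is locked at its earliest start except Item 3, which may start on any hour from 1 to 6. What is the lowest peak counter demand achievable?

9

Item 3@1: h1:12  h2:9  h3:6  h4:0  h5:0  h6:0  h7:0 → peak 12
Item 3@2: h1:9  h2:9  h3:9  h4:0  h5:0  h6:0  h7:0 → peak 9
Item 3@3: h1:9  h2:6  h3:9  h4:3  h5:0  h6:0  h7:0 → peak 9
Item 3@4: h1:9  h2:6  h3:6  h4:3  h5:3  h6:0  h7:0 → peak 9
Item 3@5: h1:9  h2:6  h3:6  h4:0  h5:3  h6:3  h7:0 → peak 9
Item 3@6: h1:9  h2:6  h3:6  h4:0  h5:0  h6:3  h7:3 → peak 9
Best is Item 3@2, peak 9.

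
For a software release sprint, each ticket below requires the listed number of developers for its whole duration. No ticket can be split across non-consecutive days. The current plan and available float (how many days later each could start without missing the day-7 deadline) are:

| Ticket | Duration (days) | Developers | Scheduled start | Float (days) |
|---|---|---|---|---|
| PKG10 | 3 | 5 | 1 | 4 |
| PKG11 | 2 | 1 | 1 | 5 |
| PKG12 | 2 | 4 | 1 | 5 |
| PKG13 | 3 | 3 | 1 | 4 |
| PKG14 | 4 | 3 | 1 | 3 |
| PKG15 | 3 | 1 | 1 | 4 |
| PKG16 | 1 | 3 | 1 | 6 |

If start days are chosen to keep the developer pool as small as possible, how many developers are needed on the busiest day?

Early-start (PKG10@1, PKG11@1, PKG12@1, PKG13@1, PKG14@1, PKG15@1, PKG16@1) gives peak 20: d1:20  d2:17  d3:12  d4:3  d5:0  d6:0  d7:0.
Shift PKG11→4, PKG12→6, PKG14→4, PKG15→4, PKG16→4.
Schedule PKG10@1, PKG11@4, PKG12@6, PKG13@1, PKG14@4, PKG15@4, PKG16@4: d1:8  d2:8  d3:8  d4:8  d5:5  d6:8  d7:7 — peak 8.
Total developer-days = 52 over 7 days ⇒ peak ≥ ⌈52/7⌉ = 8, so 8 is optimal.

8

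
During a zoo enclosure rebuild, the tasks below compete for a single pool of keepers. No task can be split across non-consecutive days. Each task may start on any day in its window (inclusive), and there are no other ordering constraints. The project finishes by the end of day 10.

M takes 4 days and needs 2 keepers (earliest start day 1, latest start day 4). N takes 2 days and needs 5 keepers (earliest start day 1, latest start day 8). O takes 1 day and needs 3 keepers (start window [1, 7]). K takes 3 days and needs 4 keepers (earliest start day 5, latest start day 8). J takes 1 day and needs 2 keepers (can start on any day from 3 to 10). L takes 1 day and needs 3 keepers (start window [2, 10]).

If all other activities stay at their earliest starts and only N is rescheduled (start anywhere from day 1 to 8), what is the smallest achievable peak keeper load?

5

N@1: d1:10  d2:10  d3:4  d4:2  d5:4  d6:4  d7:4  d8:0  d9:0  d10:0 → peak 10
N@2: d1:5  d2:10  d3:9  d4:2  d5:4  d6:4  d7:4  d8:0  d9:0  d10:0 → peak 10
N@3: d1:5  d2:5  d3:9  d4:7  d5:4  d6:4  d7:4  d8:0  d9:0  d10:0 → peak 9
N@4: d1:5  d2:5  d3:4  d4:7  d5:9  d6:4  d7:4  d8:0  d9:0  d10:0 → peak 9
N@5: d1:5  d2:5  d3:4  d4:2  d5:9  d6:9  d7:4  d8:0  d9:0  d10:0 → peak 9
N@6: d1:5  d2:5  d3:4  d4:2  d5:4  d6:9  d7:9  d8:0  d9:0  d10:0 → peak 9
N@7: d1:5  d2:5  d3:4  d4:2  d5:4  d6:4  d7:9  d8:5  d9:0  d10:0 → peak 9
N@8: d1:5  d2:5  d3:4  d4:2  d5:4  d6:4  d7:4  d8:5  d9:5  d10:0 → peak 5
Best is N@8, peak 5.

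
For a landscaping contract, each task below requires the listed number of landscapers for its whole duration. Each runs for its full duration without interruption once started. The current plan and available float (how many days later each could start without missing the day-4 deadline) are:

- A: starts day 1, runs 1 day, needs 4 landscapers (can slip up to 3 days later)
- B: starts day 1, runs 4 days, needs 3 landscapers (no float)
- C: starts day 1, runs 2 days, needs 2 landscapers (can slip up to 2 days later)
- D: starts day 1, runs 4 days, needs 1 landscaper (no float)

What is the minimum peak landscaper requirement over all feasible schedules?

8

Early-start (A@1, B@1, C@1, D@1) gives peak 10: d1:10  d2:6  d3:4  d4:4.
Shift C→2.
Schedule A@1, B@1, C@2, D@1: d1:8  d2:6  d3:6  d4:4 — peak 8.
No arrangement of the 12 feasible schedules does better.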